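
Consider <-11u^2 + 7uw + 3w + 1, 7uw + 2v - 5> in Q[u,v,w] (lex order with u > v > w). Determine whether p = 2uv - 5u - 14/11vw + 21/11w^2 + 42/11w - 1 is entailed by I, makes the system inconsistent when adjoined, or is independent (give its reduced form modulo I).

Adjoining 2uv - 5u - 14/11vw + 21/11w^2 + 42/11w - 1 makes the ideal the whole ring: the system is inconsistent.

First compute the reduced Gröbner basis of I by Buchberger's algorithm.
f_1 = -11u^2 + 7uw + 3w + 1, LT = u^2.
f_2 = 7uw + 2v - 5, LT = uw.

S(f_1,f_2): lcm = u^2w. S = -2/7uv - 7/11uw^2 + 5/7u - 3/11w^2 - 1/11w.
  leading term uv: no divisor's leading term divides it; move -2/7uv to the remainder.
  leading term uw^2: subtract (-1/11w)·f_2 from -7/11uw^2 + 5/7u - 3/11w^2 - 1/11w → 5/7u + 2/11vw - 3/11w^2 - 6/11w
  leading term u: no divisor's leading term divides it; move 5/7u to the remainder.
  leading term vw: no divisor's leading term divides it; move 2/11vw to the remainder.
  leading term w^2: no divisor's leading term divides it; move -3/11w^2 to the remainder.
  leading term w: no divisor's leading term divides it; move -6/11w to the remainder.
  remainder -2/7uv + 5/7u + 2/11vw - 3/11w^2 - 6/11w ≠ 0; add h_3 = -2/7uv + 5/7u + 2/11vw - 3/11w^2 - 6/11w to the basis.

S(f_1,h_3): lcm = u^2v. S = 5/2u^2 - 21/22uw^2 - 21/11uw - 3/11vw - 1/11v.
  leading term u^2: subtract (-5/22)·f_1 from 5/2u^2 - 21/22uw^2 - 21/11uw - 3/11vw - 1/11v → -21/22uw^2 - 7/22uw - 3/11vw - 1/11v + 15/22w + 5/22
  leading term uw^2: subtract (-3/22w)·f_2 from -21/22uw^2 - 7/22uw - 3/11vw - 1/11v + 15/22w + 5/22 → -7/22uw - 1/11v + 5/22
  leading term uw: subtract (-1/22)·f_2 from -7/22uw - 1/11v + 5/22 → 0
  remainder 0.

S(f_2,h_3): lcm = uvw. S = 5/2uw + 2/7v^2 + 7/11vw^2 - 5/7v - 21/22w^3 - 21/11w^2.
  leading term uw: subtract (5/14)·f_2 from 5/2uw + 2/7v^2 + 7/11vw^2 - 5/7v - 21/22w^3 - 21/11w^2 → 2/7v^2 + 7/11vw^2 - 10/7v - 21/22w^3 - 21/11w^2 + 25/14
  leading term v^2: no divisor's leading term divides it; move 2/7v^2 to the remainder.
  leading term vw^2: no divisor's leading term divides it; move 7/11vw^2 to the remainder.
  leading term v: no divisor's leading term divides it; move -10/7v to the remainder.
  leading term w^3: no divisor's leading term divides it; move -21/22w^3 to the remainder.
  leading term w^2: no divisor's leading term divides it; move -21/11w^2 to the remainder.
  leading term 1: no divisor's leading term divides it; move 25/14 to the remainder.
  remainder 2/7v^2 + 7/11vw^2 - 10/7v - 21/22w^3 - 21/11w^2 + 25/14 ≠ 0; add h_4 = 2/7v^2 + 7/11vw^2 - 10/7v - 21/22w^3 - 21/11w^2 + 25/14 to the basis.

S(f_1,h_4): leading monomials are coprime, so the S-polynomial reduces to 0 (Buchberger's first criterion).
S(f_2,h_4): leading monomials are coprime, so the S-polynomial reduces to 0 (Buchberger's first criterion).
S(h_3,h_4): lcm = uv^2. S = -49/22uvw^2 + 5/2uv + 147/44uw^3 + 147/22uw^2 - 25/4u - 7/11v^2w + 21/22vw^2 + 21/11vw.
  leading term uvw^2: subtract (-7/22vw)·f_2 from -49/22uvw^2 + 5/2uv + 147/44uw^3 + 147/22uw^2 - 25/4u - 7/11v^2w + 21/22vw^2 + 21/11vw → 5/2uv + 147/44uw^3 + 147/22uw^2 - 25/4u + 21/22vw^2 + 7/22vw
  leading term uv: subtract (-35/4)·h_3 from 5/2uv + 147/44uw^3 + 147/22uw^2 - 25/4u + 21/22vw^2 + 7/22vw → 147/44uw^3 + 147/22uw^2 + 21/22vw^2 + 21/11vw - 105/44w^2 - 105/22w
  leading term uw^3: subtract (21/44w^2)·f_2 from 147/44uw^3 + 147/22uw^2 + 21/22vw^2 + 21/11vw - 105/44w^2 - 105/22w → 147/22uw^2 + 21/11vw - 105/22w
  leading term uw^2: subtract (21/22w)·f_2 from 147/22uw^2 + 21/11vw - 105/22w → 0
  remainder 0.

Every S-polynomial of the final basis reduces to 0, so we have a Gröbner basis.
Inter-reduce: drop elements whose leading term is divisible by another's, tail-reduce, and make monic.
Reduced Gröbner basis: {u^2 + 2/11v - 3/11w - 6/11, uv - 5/2u - 7/11vw + 21/22w^2 + 21/11w, uw + 2/7v - 5/7, v^2 + 49/22vw^2 - 5v - 147/44w^3 - 147/22w^2 + 25/4}.
Label its elements g_1 = u^2 + 2/11v - 3/11w - 6/11, g_2 = uv - 5/2u - 7/11vw + 21/22w^2 + 21/11w, g_3 = uw + 2/7v - 5/7, g_4 = v^2 + 49/22vw^2 - 5v - 147/44w^3 - 147/22w^2 + 25/4.

Reduce p = 2uv - 5u - 14/11vw + 21/11w^2 + 42/11w - 1 modulo G:
  leading term uv: subtract (2)·g_2 from 2uv - 5u - 14/11vw + 21/11w^2 + 42/11w - 1 → -1
  leading term 1: no divisor's leading term divides it; move -1 to the remainder.
  normal form = -1.
The normal form is nonzero, so p ∉ I. Since p minus its normal form lies in I, I + (p) = I + (r) where r = -1; decide whether this ideal is the whole ring.
Here r = -1 is a nonzero constant, hence a unit: 1 ∈ I + (p), the Gröbner basis of I + (p) is {1}, and the enlarged system has no common solution — adjoining p is inconsistent.

Ideal membership is decidable via reduction modulo a Gröbner basis.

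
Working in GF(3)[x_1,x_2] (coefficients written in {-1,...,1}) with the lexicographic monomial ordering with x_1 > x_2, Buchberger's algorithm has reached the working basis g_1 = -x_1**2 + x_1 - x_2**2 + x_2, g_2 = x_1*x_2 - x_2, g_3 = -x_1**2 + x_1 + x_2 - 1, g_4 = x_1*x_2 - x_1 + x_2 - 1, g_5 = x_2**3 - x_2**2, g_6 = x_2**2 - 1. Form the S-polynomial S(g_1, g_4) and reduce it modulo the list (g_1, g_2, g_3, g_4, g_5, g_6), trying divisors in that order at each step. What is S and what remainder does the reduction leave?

S(g_1, g_4) = x_1**2 + x_1*x_2 + x_1 + x_2**3 - x_2**2; remainder on division = -x_1 - x_2 - 1.

lcm(LM(g_1), LM(g_4)) = x_1**2*x_2.
S = (lcm/LT(g_1))·g_1 − (lcm/LT(g_4))·g_4 = x_1**2 + x_1*x_2 + x_1 + x_2**3 - x_2**2.
Reduce S modulo (g_1, g_2, g_3, g_4, g_5, g_6) in that order:
  leading term x_1**2: subtract (-1)·g_1 from x_1**2 + x_1*x_2 + x_1 + x_2**3 - x_2**2 → x_1*x_2 - x_1 + x_2**3 + x_2**2 + x_2
  leading term x_1*x_2: subtract (1)·g_2 from x_1*x_2 - x_1 + x_2**3 + x_2**2 + x_2 → -x_1 + x_2**3 + x_2**2 - x_2
  leading term x_1: no divisor's leading term divides it; move -x_1 to the remainder.
  leading term x_2**3: subtract (1)·g_5 from x_2**3 + x_2**2 - x_2 → -x_2**2 - x_2
  leading term x_2**2: subtract (-1)·g_6 from -x_2**2 - x_2 → -x_2 - 1
  leading term x_2: no divisor's leading term divides it; move -x_2 to the remainder.
  leading term 1: no divisor's leading term divides it; move -1 to the remainder.
The remainder -x_1 - x_2 - 1 is nonzero, so it would be added as the next basis element.
This is the inner loop of Buchberger's algorithm — each nonzero remainder becomes a new basis element.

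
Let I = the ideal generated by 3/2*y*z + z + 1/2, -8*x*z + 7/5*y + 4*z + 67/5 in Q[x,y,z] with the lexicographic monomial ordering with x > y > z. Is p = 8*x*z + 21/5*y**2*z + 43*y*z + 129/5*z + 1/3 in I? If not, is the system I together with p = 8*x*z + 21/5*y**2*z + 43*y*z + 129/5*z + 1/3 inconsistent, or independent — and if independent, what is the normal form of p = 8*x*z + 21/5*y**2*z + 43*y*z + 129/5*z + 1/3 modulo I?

8*x*z + 21/5*y**2*z + 43*y*z + 129/5*z + 1/3 is independent of I; its normal form modulo I is 3*z + 1/3.

First compute the reduced Gröbner basis of I by Buchberger's algorithm.
f_1 = 3/2*y*z + z + 1/2, LT = y*z.
f_2 = -8*x*z + 7/5*y + 4*z + 67/5, LT = x*z.

S(f_1,f_2): lcm = x*y*z. S = 2/3*x*z + 1/3*x + 7/40*y**2 + 1/2*y*z + 67/40*y.
  reduce S modulo (f_1, f_2):
  remainder 1/3*x + 7/40*y**2 + 43/24*y + 19/20 ≠ 0; add h_3 = 1/3*x + 7/40*y**2 + 43/24*y + 19/20 to the basis.

The other S-polynomials (S(f_1,h_3), S(f_2,h_3)) all reduce to 0 modulo the current basis, so we have a Gröbner basis.
Inter-reduce: drop elements whose leading term is divisible by another's, tail-reduce, and make monic.
Reduced Gröbner basis: {x + 21/40*y**2 + 43/8*y + 57/20, y*z + 2/3*z + 1/3}.
Label its elements g_1 = x + 21/40*y**2 + 43/8*y + 57/20, g_2 = y*z + 2/3*z + 1/3.

Reduce p = 8*x*z + 21/5*y**2*z + 43*y*z + 129/5*z + 1/3 modulo G:
  leading term x*z: subtract (8*z)·g_1 from 8*x*z + 21/5*y**2*z + 43*y*z + 129/5*z + 1/3 → 3*z + 1/3
  leading term z: no divisor's leading term divides it; move 3*z to the remainder.
  leading term 1: no divisor's leading term divides it; move 1/3 to the remainder.
  normal form = 3*z + 1/3.
The normal form is nonzero, so p ∉ I. Since p minus its normal form lies in I, I + (p) = I + (r) where r = 3*z + 1/3; decide whether this ideal is the whole ring.
Run Buchberger on G together with r (pairs among the g_i already reduce to 0 since G is a Gröbner basis):
g_1 = x + 21/40*y**2 + 43/8*y + 57/20, LT = x.
g_2 = y*z + 2/3*z + 1/3, LT = y*z.
r = 3*z + 1/3, LT = z.

S(g_2,r): lcm = y*z. S = -1/9*y + 2/3*z + 1/3.
  reduce S modulo (g_1, g_2, r):
  remainder -1/9*y + 7/27 ≠ 0; add m_4 = -1/9*y + 7/27 to the basis.

The other S-polynomials (S(g_1,g_2), S(g_1,r), S(g_1,m_4), S(g_2,m_4), S(r,m_4)) all reduce to 0 modulo the current basis, so we have a Gröbner basis.
Inter-reduce: drop elements whose leading term is divisible by another's, tail-reduce, and make monic.
Reduced Gröbner basis: {x + 73/4, y - 7/3, z + 1/9}.
The reduced Gröbner basis of I + (p) is {x + 73/4, y - 7/3, z + 1/9} ≠ {1}, a proper ideal, so the enlarged system stays consistent: p is independent of I, with normal form 3*z + 1/3.

The remainder on division by a Gröbner basis is unique — it is the normal form.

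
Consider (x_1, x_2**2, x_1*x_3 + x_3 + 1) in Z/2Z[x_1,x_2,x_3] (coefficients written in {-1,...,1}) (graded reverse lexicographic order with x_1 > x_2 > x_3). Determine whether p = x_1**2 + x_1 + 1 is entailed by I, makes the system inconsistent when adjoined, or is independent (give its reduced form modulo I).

Adjoining x_1**2 + x_1 + 1 makes the ideal the whole ring: the system is inconsistent.

First compute the reduced Gröbner basis of I by Buchberger's algorithm.
f_1 = x_1, LT = x_1.
f_2 = x_2**2, LT = x_2**2.
f_3 = x_1*x_3 + x_3 + 1, LT = x_1*x_3.

S(f_1,f_3): lcm = x_1*x_3. S = x_3 + 1.
  leading term x_3: no divisor's leading term divides it; move x_3 to the remainder.
  leading term 1: no divisor's leading term divides it; move 1 to the remainder.
  remainder x_3 + 1 ≠ 0; add h_4 = x_3 + 1 to the basis.

The other S-polynomials (S(f_1,f_2), S(f_2,f_3), S(f_1,h_4), S(f_2,h_4), S(f_3,h_4)) all reduce to 0 modulo the current basis, so we have a Gröbner basis.
Inter-reduce: drop elements whose leading term is divisible by another's, tail-reduce, and make monic.
Reduced Gröbner basis: {x_2**2, x_1, x_3 + 1}.
Label its elements g_1 = x_2**2, g_2 = x_1, g_3 = x_3 + 1.

Reduce p = x_1**2 + x_1 + 1 modulo G:
  leading term x_1**2: subtract (x_1)·g_2 from x_1**2 + x_1 + 1 → x_1 + 1
  leading term x_1: subtract (1)·g_2 from x_1 + 1 → 1
  leading term 1: no divisor's leading term divides it; move 1 to the remainder.
  normal form = 1.
The normal form is nonzero, so p ∉ I. Since p minus its normal form lies in I, I + (p) = I + (r) where r = 1; decide whether this ideal is the whole ring.
Here r = 1 is a nonzero constant, hence a unit: 1 ∈ I + (p), the Gröbner basis of I + (p) is {1}, and the enlarged system has no common solution — adjoining p is inconsistent.

The remainder on division by a Gröbner basis is unique — it is the normal form.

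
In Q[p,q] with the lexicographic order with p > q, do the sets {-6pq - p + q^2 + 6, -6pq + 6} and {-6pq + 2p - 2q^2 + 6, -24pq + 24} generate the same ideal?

Yes, the ideals are equal.

For a fixed monomial order, each ideal has a unique reduced Gröbner basis; comparing bases decides equality.
Buchberger on the first generating set:
f_1 = -6pq - p + q^2 + 6, LT = pq.
f_2 = -6pq + 6, LT = pq.

S(f_1,f_2): lcm = pq. S = 1/6p - 1/6q^2.
  reduce S modulo (f_1, f_2):
  remainder 1/6p - 1/6q^2 ≠ 0; add g_3 = 1/6p - 1/6q^2 to the basis.

S(f_1,g_3): lcm = pq. S = 1/6p + q^3 - 1/6q^2 - 1.
  reduce S modulo (f_1, f_2, g_3):
  remainder q^3 - 1 ≠ 0; add g_4 = q^3 - 1 to the basis.

The other S-polynomials (S(f_2,g_3), S(f_1,g_4), S(f_2,g_4), S(g_3,g_4)) all reduce to 0 modulo the current basis, so we have a Gröbner basis.
Inter-reduce: drop elements whose leading term is divisible by another's, tail-reduce, and make monic.
Reduced Gröbner basis: {p - q^2, q^3 - 1}.

Buchberger on the second generating set:
h_1 = -6pq + 2p - 2q^2 + 6, LT = pq.
h_2 = -24pq + 24, LT = pq.

S(h_1,h_2): lcm = pq. S = -1/3p + 1/3q^2.
  reduce S modulo (h_1, h_2):
  remainder -1/3p + 1/3q^2 ≠ 0; add k_3 = -1/3p + 1/3q^2 to the basis.

S(h_1,k_3): lcm = pq. S = -1/3p + q^3 + 1/3q^2 - 1.
  reduce S modulo (h_1, h_2, k_3):
  remainder q^3 - 1 ≠ 0; add k_4 = q^3 - 1 to the basis.

The other S-polynomials (S(h_2,k_3), S(h_1,k_4), S(h_2,k_4), S(k_3,k_4)) all reduce to 0 modulo the current basis, so we have a Gröbner basis.
Inter-reduce: drop elements whose leading term is divisible by another's, tail-reduce, and make monic.
Reduced Gröbner basis: {p - q^2, q^3 - 1}.

These coincide, so the ideals are equal.
The same test decides containment: I ⊆ J iff every generator of I reduces to 0 modulo a Gröbner basis of J.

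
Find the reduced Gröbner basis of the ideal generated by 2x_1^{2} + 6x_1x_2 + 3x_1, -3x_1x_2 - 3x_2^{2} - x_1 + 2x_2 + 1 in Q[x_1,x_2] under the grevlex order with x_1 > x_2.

G = {x_2^{3} + \tfrac{7}{12}x_2^{2} - \tfrac{7}{6}x_2 - \tfrac{5}{12}, x_1^{2} - 3x_2^{2} + \tfrac{1}{2}x_1 + 2x_2 + 1, x_1x_2 + x_2^{2} + \tfrac{1}{3}x_1 - \tfrac{2}{3}x_2 - \tfrac{1}{3}}

Buchberger's algorithm terminates because the ascending chain of leading-term ideals stabilizes.

f_1 = 2x_1^{2} + 6x_1x_2 + 3x_1, LT = x_1^{2}.
f_2 = -3x_1x_2 - 3x_2^{2} - x_1 + 2x_2 + 1, LT = x_1x_2.

S(f_1,f_2): lcm = x_1^{2}x_2. S = 2x_1x_2^{2} - \tfrac{1}{3}x_1^{2} + \tfrac{13}{6}x_1x_2 + \tfrac{1}{3}x_1.
  reduce S modulo (f_1, f_2):
  remainder -2x_2^{3} - \tfrac{7}{6}x_2^{2} + \tfrac{7}{3}x_2 + \tfrac{5}{6} ≠ 0; add g_3 = -2x_2^{3} - \tfrac{7}{6}x_2^{2} + \tfrac{7}{3}x_2 + \tfrac{5}{6} to the basis.

The other S-polynomials (S(f_1,g_3), S(f_2,g_3)) all reduce to 0 modulo the current basis, so we have a Gröbner basis.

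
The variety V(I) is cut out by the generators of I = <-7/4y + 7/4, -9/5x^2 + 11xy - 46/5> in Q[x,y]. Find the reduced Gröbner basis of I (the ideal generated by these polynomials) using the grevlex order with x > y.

f_1 = -7/4y + 7/4, LT = y.
f_2 = -9/5x^2 + 11xy - 46/5, LT = x^2.

S(f_1,f_2): leading monomials are coprime, so the S-polynomial reduces to 0 (Buchberger's first criterion).
Every S-polynomial of the final basis reduces to 0, so we have a Gröbner basis.

G = {x^2 - 55/9x + 46/9, y - 1}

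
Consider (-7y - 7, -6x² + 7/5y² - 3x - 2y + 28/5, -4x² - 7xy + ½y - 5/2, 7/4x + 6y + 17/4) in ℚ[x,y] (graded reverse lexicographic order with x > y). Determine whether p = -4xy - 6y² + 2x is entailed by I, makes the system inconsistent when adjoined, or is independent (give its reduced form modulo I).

-4xy - 6y² + 2x lies in I (it reduces to 0).

First compute the reduced Gröbner basis of I by Buchberger's algorithm.
f_1 = -7y - 7, LT = y.
f_2 = -6x² + 7/5y² - 3x - 2y + 28/5, LT = x².
f_3 = -4x² - 7xy + ½y - 5/2, LT = x².
f_4 = 7/4x + 6y + 17/4, LT = x.

S(f_1,f_2): leading monomials are coprime, so the S-polynomial reduces to 0 (Buchberger's first criterion).
S(f_1,f_3): leading monomials are coprime, so the S-polynomial reduces to 0 (Buchberger's first criterion).
S(f_1,f_4): leading monomials are coprime, so the S-polynomial reduces to 0 (Buchberger's first criterion).
S(f_2,f_3): lcm = x². S = -7/4xy - 7/30y² + ½x + 11/24y - 187/120.
  leading term xy: subtract (¼x)·f_1 from -7/4xy - 7/30y² + ½x + 11/24y - 187/120 → -7/30y² + 9/4x + 11/24y - 187/120
  leading term y²: subtract (1/30y)·f_1 from -7/30y² + 9/4x + 11/24y - 187/120 → 9/4x + 83/120y - 187/120
  leading term x: subtract (9/7)·f_4 from 9/4x + 83/120y - 187/120 → -5899/840y - 5899/840
  leading term y: subtract (5899/5880)·f_1 from -5899/840y - 5899/840 → 0
  remainder 0.

S(f_2,f_4): lcm = x². S = -24/7xy - 7/30y² - 27/14x + ⅓y - 14/15.
  leading term xy: subtract (24/49x)·f_1 from -24/7xy - 7/30y² - 27/14x + ⅓y - 14/15 → -7/30y² + 3/2x + ⅓y - 14/15
  leading term y²: subtract (1/30y)·f_1 from -7/30y² + 3/2x + ⅓y - 14/15 → 3/2x + 17/30y - 14/15
  leading term x: subtract (6/7)·f_4 from 3/2x + 17/30y - 14/15 → -961/210y - 961/210
  leading term y: subtract (961/1470)·f_1 from -961/210y - 961/210 → 0
  remainder 0.

S(f_3,f_4): lcm = x². S = -47/28xy - 17/7x - ⅛y + ⅝.
  leading term xy: subtract (47/196x)·f_1 from -47/28xy - 17/7x - ⅛y + ⅝ → -¾x - ⅛y + ⅝
  leading term x: subtract (-3/7)·f_4 from -¾x - ⅛y + ⅝ → 137/56y + 137/56
  leading term y: subtract (-137/392)·f_1 from 137/56y + 137/56 → 0
  remainder 0.

Every S-polynomial of the final basis reduces to 0, so we have a Gröbner basis.
Inter-reduce: drop elements whose leading term is divisible by another's, tail-reduce, and make monic.
Reduced Gröbner basis: {x - 1, y + 1}.
Label its elements g_1 = x - 1, g_2 = y + 1.

Reduce p = -4xy - 6y² + 2x modulo G:
  leading term xy: subtract (-4y)·g_1 from -4xy - 6y² + 2x → -6y² + 2x - 4y
  leading term y²: subtract (-6y)·g_2 from -6y² + 2x - 4y → 2x + 2y
  leading term x: subtract (2)·g_1 from 2x + 2y → 2y + 2
  leading term y: subtract (2)·g_2 from 2y + 2 → 0
  normal form = 0.
Since the normal form is 0, p ∈ I.

Ideal membership is decidable via reduction modulo a Gröbner basis.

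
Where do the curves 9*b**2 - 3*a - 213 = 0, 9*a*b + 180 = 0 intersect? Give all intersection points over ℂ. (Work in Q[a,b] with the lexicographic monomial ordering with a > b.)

Compute a lex Gröbner basis by Buchberger's algorithm.
f_1 = -3*a + 9*b**2 - 213, LT = a.
f_2 = 9*a*b + 180, LT = a*b.

S(f_1,f_2): lcm = a*b. S = -3*b**3 + 71*b - 20.
  reduce S modulo (f_1, f_2):
  remainder -3*b**3 + 71*b - 20 ≠ 0; add h_3 = -3*b**3 + 71*b - 20 to the basis.

The other S-polynomials (S(f_1,h_3), S(f_2,h_3)) all reduce to 0 modulo the current basis, so we have a Gröbner basis.
Inter-reduce: drop elements whose leading term is divisible by another's, tail-reduce, and make monic.
Reduced Gröbner basis: {a - 3*b**2 + 71, b**3 - 71/3*b + 20/3}.

The lex basis is triangular: the last element involves only b. Solving b**3 - 71/3*b + 20/3 = 0 gives b ∈ {-5, 5/2 - sqrt(177)/6, sqrt(177)/6 + 5/2}; substituting each value into the earlier elements determines the remaining variables.
  b = -5: the earlier basis element becomes a - 4 = 0, giving a = 4 — point (4, -5).
  b = 5/2 - sqrt(177)/6: the earlier basis element becomes a + 5*sqrt(177)/2 + 75/2 = 0, giving a = -75/2 - 5*sqrt(177)/2 — point (-75/2 - 5*sqrt(177)/2, 5/2 - sqrt(177)/6).
  b = sqrt(177)/6 + 5/2: the earlier basis element becomes a - 5*sqrt(177)/2 + 75/2 = 0, giving a = -75/2 + 5*sqrt(177)/2 — point (-75/2 + 5*sqrt(177)/2, sqrt(177)/6 + 5/2).

{(4, -5), (-75/2 - 5*sqrt(177)/2, 5/2 - sqrt(177)/6), (-75/2 + 5*sqrt(177)/2, sqrt(177)/6 + 5/2)}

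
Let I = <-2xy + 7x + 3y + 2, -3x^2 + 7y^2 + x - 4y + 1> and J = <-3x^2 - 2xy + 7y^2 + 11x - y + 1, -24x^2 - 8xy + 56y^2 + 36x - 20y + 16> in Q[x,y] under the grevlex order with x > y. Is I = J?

Two ideals are equal iff their reduced Gröbner bases coincide (the reduced basis is unique for a fixed ordering).
Buchberger on the first generating set:
f_1 = -2xy + 7x + 3y + 2, LT = xy.
f_2 = -3x^2 + 7y^2 + x - 4y + 1, LT = x^2.

S(f_1,f_2): lcm = x^2y. S = 7/3y^3 - 7/2x^2 - 7/6xy - 4/3y^2 - x + 1/3y.
  reduce S modulo (f_1, f_2):
  remainder 7/3y^3 - 19/2y^2 - 25/4x + 13/4y - 7/3 ≠ 0; add g_3 = 7/3y^3 - 19/2y^2 - 25/4x + 13/4y - 7/3 to the basis.

The other S-polynomials (S(f_1,g_3), S(f_2,g_3)) all reduce to 0 modulo the current basis, so we have a Gröbner basis.
Inter-reduce: drop elements whose leading term is divisible by another's, tail-reduce, and make monic.
Reduced Gröbner basis: {y^3 - 57/14y^2 - 75/28x + 39/28y - 1, x^2 - 7/3y^2 - 1/3x + 4/3y - 1/3, xy - 7/2x - 3/2y - 1}.

Buchberger on the second generating set:
h_1 = -3x^2 - 2xy + 7y^2 + 11x - y + 1, LT = x^2.
h_2 = -24x^2 - 8xy + 56y^2 + 36x - 20y + 16, LT = x^2.

S(h_1,h_2): lcm = x^2. S = 1/3xy - 13/6x - 1/2y + 1/3.
  reduce S modulo (h_1, h_2):
  remainder 1/3xy - 13/6x - 1/2y + 1/3 ≠ 0; add k_3 = 1/3xy - 13/6x - 1/2y + 1/3 to the basis.

S(h_1,k_3): lcm = x^2y. S = 2/3xy^2 - 7/3y^3 + 13/2x^2 - 13/6xy + 1/3y^2 - x - 1/3y.
  reduce S modulo (h_1, h_2, k_3):
  remainder -7/3y^3 + 33/2y^2 + 35/4x - 77/12y + 13/3 ≠ 0; add k_4 = -7/3y^3 + 33/2y^2 + 35/4x - 77/12y + 13/3 to the basis.

The other S-polynomials (S(h_2,k_3), S(h_1,k_4), S(h_2,k_4), S(k_3,k_4)) all reduce to 0 modulo the current basis, so we have a Gröbner basis.
Inter-reduce: drop elements whose leading term is divisible by another's, tail-reduce, and make monic.
Reduced Gröbner basis: {y^3 - 99/14y^2 - 15/4x + 11/4y - 13/7, x^2 - 7/3y^2 + 2/3x + 4/3y - 1, xy - 13/2x - 3/2y + 1}.

These differ, so the ideals are not equal.

No, the ideals differ.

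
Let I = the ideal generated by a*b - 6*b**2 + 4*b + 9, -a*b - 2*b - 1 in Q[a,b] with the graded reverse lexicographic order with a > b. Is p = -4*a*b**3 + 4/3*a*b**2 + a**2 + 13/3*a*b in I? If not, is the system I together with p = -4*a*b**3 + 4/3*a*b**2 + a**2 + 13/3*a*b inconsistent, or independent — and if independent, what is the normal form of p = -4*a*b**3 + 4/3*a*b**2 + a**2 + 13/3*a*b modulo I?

-4*a*b**3 + 4/3*a*b**2 + a**2 + 13/3*a*b is independent of I; its normal form modulo I is 77/16*b + 77/16.

First compute the reduced Gröbner basis of I by Buchberger's algorithm.
f_1 = a*b - 6*b**2 + 4*b + 9, LT = a*b.
f_2 = -a*b - 2*b - 1, LT = a*b.

S(f_1,f_2): lcm = a*b. S = -6*b**2 + 2*b + 8.
  reduce S modulo (f_1, f_2):
  remainder -6*b**2 + 2*b + 8 ≠ 0; add h_3 = -6*b**2 + 2*b + 8 to the basis.

S(f_1,h_3): lcm = a*b**2. S = -6*b**3 + 1/3*a*b + 4*b**2 + 4/3*a + 9*b.
  reduce S modulo (f_1, f_2, h_3):
  remainder 4/3*a + b + 7/3 ≠ 0; add h_4 = 4/3*a + b + 7/3 to the basis.

The other S-polynomials (S(f_2,h_3), S(f_1,h_4), S(f_2,h_4), S(h_3,h_4)) all reduce to 0 modulo the current basis, so we have a Gröbner basis.
Inter-reduce: drop elements whose leading term is divisible by another's, tail-reduce, and make monic.
Reduced Gröbner basis: {b**2 - 1/3*b - 4/3, a + 3/4*b + 7/4}.
Label its elements g_1 = b**2 - 1/3*b - 4/3, g_2 = a + 3/4*b + 7/4.

Reduce p = -4*a*b**3 + 4/3*a*b**2 + a**2 + 13/3*a*b modulo G:
  leading term a*b**3: subtract (-4*a*b)·g_1 from -4*a*b**3 + 4/3*a*b**2 + a**2 + 13/3*a*b → a**2 - a*b
  leading term a**2: subtract (a)·g_2 from a**2 - a*b → -7/4*a*b - 7/4*a
  leading term a*b: subtract (-7/4*b)·g_2 from -7/4*a*b - 7/4*a → 21/16*b**2 - 7/4*a + 49/16*b
  leading term b**2: subtract (21/16)·g_1 from 21/16*b**2 - 7/4*a + 49/16*b → -7/4*a + 7/2*b + 7/4
  leading term a: subtract (-7/4)·g_2 from -7/4*a + 7/2*b + 7/4 → 77/16*b + 77/16
  leading term b: no divisor's leading term divides it; move 77/16*b to the remainder.
  leading term 1: no divisor's leading term divides it; move 77/16 to the remainder.
  normal form = 77/16*b + 77/16.
The normal form is nonzero, so p ∉ I. Since p minus its normal form lies in I, I + (p) = I + (r) where r = 77/16*b + 77/16; decide whether this ideal is the whole ring.
Run Buchberger on G together with r (pairs among the g_i already reduce to 0 since G is a Gröbner basis):
g_1 = b**2 - 1/3*b - 4/3, LT = b**2.
g_2 = a + 3/4*b + 7/4, LT = a.
r = 77/16*b + 77/16, LT = b.

The S-polynomials (S(g_1,g_2), S(g_1,r), S(g_2,r)) all reduce to 0 modulo the current basis, so we have a Gröbner basis.
Inter-reduce: drop elements whose leading term is divisible by another's, tail-reduce, and make monic.
Reduced Gröbner basis: {a + 1, b + 1}.
The reduced Gröbner basis of I + (p) is {a + 1, b + 1} ≠ {1}, a proper ideal, so the enlarged system stays consistent: p is independent of I, with normal form 77/16*b + 77/16.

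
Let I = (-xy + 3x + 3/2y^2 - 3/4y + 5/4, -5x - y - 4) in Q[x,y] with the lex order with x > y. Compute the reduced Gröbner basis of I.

f_1 = -xy + 3x + 3/2y^2 - 3/4y + 5/4, LT = xy.
f_2 = -5x - y - 4, LT = x.

S(f_1,f_2): lcm = xy. S = -3x - 17/10y^2 - 1/20y - 5/4.
  reduce S modulo (f_1, f_2):
  remainder -17/10y^2 + 11/20y + 23/20 ≠ 0; add g_3 = -17/10y^2 + 11/20y + 23/20 to the basis.

The other S-polynomials (S(f_1,g_3), S(f_2,g_3)) all reduce to 0 modulo the current basis, so we have a Gröbner basis.
Inter-reduce: drop elements whose leading term is divisible by another's, tail-reduce, and make monic.

G = {x + 1/5y + 4/5, y^2 - 11/34y - 23/34}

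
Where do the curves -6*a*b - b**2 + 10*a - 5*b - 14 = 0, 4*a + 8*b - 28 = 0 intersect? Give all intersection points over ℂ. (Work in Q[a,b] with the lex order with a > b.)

{(5, 1), (-35/11, 56/11)}

Compute a lex Gröbner basis by Buchberger's algorithm.
f_1 = -6*a*b + 10*a - b**2 - 5*b - 14, LT = a*b.
f_2 = 4*a + 8*b - 28, LT = a.

S(f_1,f_2): lcm = a*b. S = -5/3*a - 11/6*b**2 + 47/6*b + 7/3.
  leading term a: subtract (-5/12)·f_2 from -5/3*a - 11/6*b**2 + 47/6*b + 7/3 → -11/6*b**2 + 67/6*b - 28/3
  leading term b**2: no divisor's leading term divides it; move -11/6*b**2 to the remainder.
  leading term b: no divisor's leading term divides it; move 67/6*b to the remainder.
  leading term 1: no divisor's leading term divides it; move -28/3 to the remainder.
  remainder -11/6*b**2 + 67/6*b - 28/3 ≠ 0; add h_3 = -11/6*b**2 + 67/6*b - 28/3 to the basis.

The other S-polynomials (S(f_1,h_3), S(f_2,h_3)) all reduce to 0 modulo the current basis, so we have a Gröbner basis.
Inter-reduce: drop elements whose leading term is divisible by another's, tail-reduce, and make monic.
Reduced Gröbner basis: {a + 2*b - 7, b**2 - 67/11*b + 56/11}.

A lex Gröbner basis eliminates variables successively. Here b**2 - 67/11*b + 56/11 depends only on b, with roots {1, 56/11}; lifting each root through the earlier basis elements recovers the full solutions.
  b = 1: the earlier basis element becomes a - 5 = 0, giving a = 5 — point (5, 1).
  b = 56/11: the earlier basis element becomes a + 35/11 = 0, giving a = -35/11 — point (-35/11, 56/11).
Check: every point annihilates each of the original generators.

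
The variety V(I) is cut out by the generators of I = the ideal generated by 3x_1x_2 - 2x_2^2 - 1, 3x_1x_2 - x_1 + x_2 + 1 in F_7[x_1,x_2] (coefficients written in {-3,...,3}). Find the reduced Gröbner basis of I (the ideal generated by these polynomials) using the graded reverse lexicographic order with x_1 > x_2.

f_1 = 3x_1x_2 - 2x_2^2 - 1, LT = x_1x_2.
f_2 = 3x_1x_2 - x_1 + x_2 + 1, LT = x_1x_2.

S(f_1,f_2): lcm = x_1x_2. S = -3x_2^2 - 2x_1 + 2x_2 - 3.
  leading term x_2^2: no divisor's leading term divides it; move -3x_2^2 to the remainder.
  leading term x_1: no divisor's leading term divides it; move -2x_1 to the remainder.
  leading term x_2: no divisor's leading term divides it; move 2x_2 to the remainder.
  leading term 1: no divisor's leading term divides it; move -3 to the remainder.
  remainder -3x_2^2 - 2x_1 + 2x_2 - 3 ≠ 0; add g_3 = -3x_2^2 - 2x_1 + 2x_2 - 3 to the basis.

S(f_1,g_3): lcm = x_1x_2^2. S = -3x_2^3 - 3x_1^2 + 3x_1x_2 - x_1 + 2x_2.
  leading term x_2^3: subtract (x_2)·g_3 from -3x_2^3 - 3x_1^2 + 3x_1x_2 - x_1 + 2x_2 → -3x_1^2 - 2x_1x_2 - 2x_2^2 - x_1 - 2x_2
  leading term x_1^2: no divisor's leading term divides it; move -3x_1^2 to the remainder.
  leading term x_1x_2: subtract (-3)·f_1 from -2x_1x_2 - 2x_2^2 - x_1 - 2x_2 → -x_2^2 - x_1 - 2x_2 - 3
  leading term x_2^2: subtract (-2)·g_3 from -x_2^2 - x_1 - 2x_2 - 3 → 2x_1 + 2x_2 - 2
  leading term x_1: no divisor's leading term divides it; move 2x_1 to the remainder.
  leading term x_2: no divisor's leading term divides it; move 2x_2 to the remainder.
  leading term 1: no divisor's leading term divides it; move -2 to the remainder.
  remainder -3x_1^2 + 2x_1 + 2x_2 - 2 ≠ 0; add g_4 = -3x_1^2 + 2x_1 + 2x_2 - 2 to the basis.

The other S-polynomials (S(f_2,g_3), S(f_1,g_4), S(f_2,g_4), S(g_3,g_4)) all reduce to 0 modulo the current basis, so we have a Gröbner basis.
Inter-reduce: drop elements whose leading term is divisible by another's, tail-reduce, and make monic.

G = {x_1^2 - 3x_1 - 3x_2 + 3, x_1x_2 + 2x_1 - 2x_2 - 2, x_2^2 + 3x_1 - 3x_2 + 1}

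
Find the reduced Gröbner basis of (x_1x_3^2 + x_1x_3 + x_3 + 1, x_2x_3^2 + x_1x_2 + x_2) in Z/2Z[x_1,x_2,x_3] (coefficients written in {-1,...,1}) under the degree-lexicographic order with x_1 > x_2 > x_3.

f_1 = x_1x_3^2 + x_1x_3 + x_3 + 1, LT = x_1x_3^2.
f_2 = x_2x_3^2 + x_1x_2 + x_2, LT = x_2x_3^2.

S(f_1,f_2): lcm = x_1x_2x_3^2. S = x_1^2x_2 + x_1x_2x_3 + x_1x_2 + x_2x_3 + x_2.
  reduce S modulo (f_1, f_2):
  remainder x_1^2x_2 + x_1x_2x_3 + x_1x_2 + x_2x_3 + x_2 ≠ 0; add g_3 = x_1^2x_2 + x_1x_2x_3 + x_1x_2 + x_2x_3 + x_2 to the basis.

The other S-polynomials (S(f_1,g_3), S(f_2,g_3)) all reduce to 0 modulo the current basis, so we have a Gröbner basis.

G = {x_1^2x_2 + x_1x_2x_3 + x_1x_2 + x_2x_3 + x_2, x_1x_3^2 + x_1x_3 + x_3 + 1, x_2x_3^2 + x_1x_2 + x_2}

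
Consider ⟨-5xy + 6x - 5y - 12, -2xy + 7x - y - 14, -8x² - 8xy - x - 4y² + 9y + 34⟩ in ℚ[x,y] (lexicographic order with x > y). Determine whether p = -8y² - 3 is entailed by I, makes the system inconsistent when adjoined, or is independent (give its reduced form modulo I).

Adjoining -8y² - 3 makes the ideal the whole ring: the system is inconsistent.

First compute the reduced Gröbner basis of I by Buchberger's algorithm.
f_1 = -5xy + 6x - 5y - 12, LT = xy.
f_2 = -2xy + 7x - y - 14, LT = xy.
f_3 = -8x² - 8xy - x - 4y² + 9y + 34, LT = x².

S(f_1,f_2): lcm = xy. S = 23/10x + ½y - 23/5.
  leading term x: no divisor's leading term divides it; move 23/10x to the remainder.
  leading term y: no divisor's leading term divides it; move ½y to the remainder.
  leading term 1: no divisor's leading term divides it; move -23/5 to the remainder.
  remainder 23/10x + ½y - 23/5 ≠ 0; add h_4 = 23/10x + ½y - 23/5 to the basis.

S(f_1,f_3): lcm = x²y. S = -6/5x² - xy² + ⅞xy + 12/5x - ½y³ + 9/8y² + 17/4y.
  leading term x²: subtract (3/20)·f_3 from -6/5x² - xy² + ⅞xy + 12/5x - ½y³ + 9/8y² + 17/4y → -xy² + 83/40xy + 51/20x - ½y³ + 69/40y² + 29/10y - 51/10
  leading term xy²: subtract (⅕y)·f_1 from -xy² + 83/40xy + 51/20x - ½y³ + 69/40y² + 29/10y - 51/10 → ⅞xy + 51/20x - ½y³ + 109/40y² + 53/10y - 51/10
  leading term xy: subtract (-7/40)·f_1 from ⅞xy + 51/20x - ½y³ + 109/40y² + 53/10y - 51/10 → 18/5x - ½y³ + 109/40y² + 177/40y - 36/5
  leading term x: subtract (36/23)·h_4 from 18/5x - ½y³ + 109/40y² + 177/40y - 36/5 → -½y³ + 109/40y² + 3351/920y
  leading term y³: no divisor's leading term divides it; move -½y³ to the remainder.
  leading term y²: no divisor's leading term divides it; move 109/40y² to the remainder.
  leading term y: no divisor's leading term divides it; move 3351/920y to the remainder.
  remainder -½y³ + 109/40y² + 3351/920y ≠ 0; add h_5 = -½y³ + 109/40y² + 3351/920y to the basis.

S(f_2,f_3): lcm = x²y. S = -7/2x² - xy² + ⅜xy + 7x - ½y³ + 9/8y² + 17/4y.
  leading term x²: subtract (7/16)·f_3 from -7/2x² - xy² + ⅜xy + 7x - ½y³ + 9/8y² + 17/4y → -xy² + 31/8xy + 119/16x - ½y³ + 23/8y² + 5/16y - 119/8
  leading term xy²: subtract (⅕y)·f_1 from -xy² + 31/8xy + 119/16x - ½y³ + 23/8y² + 5/16y - 119/8 → 107/40xy + 119/16x - ½y³ + 31/8y² + 217/80y - 119/8
  leading term xy: subtract (-107/200)·f_1 from 107/40xy + 119/16x - ½y³ + 31/8y² + 217/80y - 119/8 → 4259/400x - ½y³ + 31/8y² + 3/80y - 4259/200
  leading term x: subtract (4259/920)·h_4 from 4259/400x - ½y³ + 31/8y² + 3/80y - 4259/200 → -½y³ + 31/8y² - 419/184y
  leading term y³: subtract (1)·h_5 from -½y³ + 31/8y² - 419/184y → 23/20y² - 2723/460y
  leading term y²: no divisor's leading term divides it; move 23/20y² to the remainder.
  leading term y: no divisor's leading term divides it; move -2723/460y to the remainder.
  remainder 23/20y² - 2723/460y ≠ 0; add h_6 = 23/20y² - 2723/460y to the basis.

S(f_1,h_4): lcm = xy. S = -6/5x - 5/23y² + 3y + 12/5.
  leading term x: subtract (-12/23)·h_4 from -6/5x - 5/23y² + 3y + 12/5 → -5/23y² + 75/23y
  leading term y²: subtract (-100/529)·h_6 from -5/23y² + 75/23y → 26060/12167y
  leading term y: no divisor's leading term divides it; move 26060/12167y to the remainder.
  remainder 26060/12167y ≠ 0; add h_7 = 26060/12167y to the basis.

The other S-polynomials (S(f_2,h_4), S(f_3,h_4), S(f_1,h_5), S(f_2,h_5), S(f_3,h_5), S(h_4,h_5), S(f_1,h_6), S(f_2,h_6), S(f_3,h_6), S(h_4,h_6), S(h_5,h_6), S(f_1,h_7), S(f_2,h_7), S(f_3,h_7), S(h_4,h_7), S(h_5,h_7), S(h_6,h_7)) all reduce to 0 modulo the current basis, so we have a Gröbner basis.
Inter-reduce: drop elements whose leading term is divisible by another's, tail-reduce, and make monic.
Reduced Gröbner basis: {x - 2, y}.
Label its elements g_1 = x - 2, g_2 = y.

Reduce p = -8y² - 3 modulo G:
  leading term y²: subtract (-8y)·g_2 from -8y² - 3 → -3
  leading term 1: no divisor's leading term divides it; move -3 to the remainder.
  normal form = -3.
The normal form is nonzero, so p ∉ I. Since p minus its normal form lies in I, I + (p) = I + (r) where r = -3; decide whether this ideal is the whole ring.
Here r = -3 is a nonzero constant, hence a unit: 1 ∈ I + (p), the Gröbner basis of I + (p) is {1}, and the enlarged system has no common solution — adjoining p is inconsistent.

Ideal membership is decidable via reduction modulo a Gröbner basis.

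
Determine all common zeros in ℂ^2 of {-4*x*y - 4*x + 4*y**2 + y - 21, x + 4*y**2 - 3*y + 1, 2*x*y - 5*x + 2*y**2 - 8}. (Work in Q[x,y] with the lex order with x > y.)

Compute a lex Gröbner basis by Buchberger's algorithm.
f_1 = -4*x*y - 4*x + 4*y**2 + y - 21, LT = x*y.
f_2 = x + 4*y**2 - 3*y + 1, LT = x.
f_3 = 2*x*y - 5*x + 2*y**2 - 8, LT = x*y.

S(f_1,f_2): lcm = x*y. S = x - 4*y**3 + 2*y**2 - 5/4*y + 21/4.
  leading term x: subtract (1)·f_2 from x - 4*y**3 + 2*y**2 - 5/4*y + 21/4 → -4*y**3 - 2*y**2 + 7/4*y + 17/4
  leading term y**3: no divisor's leading term divides it; move -4*y**3 to the remainder.
  leading term y**2: no divisor's leading term divides it; move -2*y**2 to the remainder.
  leading term y: no divisor's leading term divides it; move 7/4*y to the remainder.
  leading term 1: no divisor's leading term divides it; move 17/4 to the remainder.
  remainder -4*y**3 - 2*y**2 + 7/4*y + 17/4 ≠ 0; add h_4 = -4*y**3 - 2*y**2 + 7/4*y + 17/4 to the basis.

S(f_1,f_3): lcm = x*y. S = 7/2*x - 2*y**2 - 1/4*y + 37/4.
  leading term x: subtract (7/2)·f_2 from 7/2*x - 2*y**2 - 1/4*y + 37/4 → -16*y**2 + 41/4*y + 23/4
  leading term y**2: no divisor's leading term divides it; move -16*y**2 to the remainder.
  leading term y: no divisor's leading term divides it; move 41/4*y to the remainder.
  leading term 1: no divisor's leading term divides it; move 23/4 to the remainder.
  remainder -16*y**2 + 41/4*y + 23/4 ≠ 0; add h_5 = -16*y**2 + 41/4*y + 23/4 to the basis.

S(f_2,f_3): lcm = x*y. S = 5/2*x + 4*y**3 - 4*y**2 + y + 4.
  leading term x: subtract (5/2)·f_2 from 5/2*x + 4*y**3 - 4*y**2 + y + 4 → 4*y**3 - 14*y**2 + 17/2*y + 3/2
  leading term y**3: subtract (-1)·h_4 from 4*y**3 - 14*y**2 + 17/2*y + 3/2 → -16*y**2 + 41/4*y + 23/4
  leading term y**2: subtract (1)·h_5 from -16*y**2 + 41/4*y + 23/4 → 0
  remainder 0.

S(f_1,h_4): lcm = x*y**3. S = 1/2*x*y**2 + 7/16*x*y + 17/16*x - y**4 - 1/4*y**3 + 21/4*y**2.
  leading term x*y**2: subtract (-1/8*y)·f_1 from 1/2*x*y**2 + 7/16*x*y + 17/16*x - y**4 - 1/4*y**3 + 21/4*y**2 → -1/16*x*y + 17/16*x - y**4 + 1/4*y**3 + 43/8*y**2 - 21/8*y
  leading term x*y: subtract (1/64)·f_1 from -1/16*x*y + 17/16*x - y**4 + 1/4*y**3 + 43/8*y**2 - 21/8*y → 9/8*x - y**4 + 1/4*y**3 + 85/16*y**2 - 169/64*y + 21/64
  leading term x: subtract (9/8)·f_2 from 9/8*x - y**4 + 1/4*y**3 + 85/16*y**2 - 169/64*y + 21/64 → -y**4 + 1/4*y**3 + 13/16*y**2 + 47/64*y - 51/64
  leading term y**4: subtract (1/4*y)·h_4 from -y**4 + 1/4*y**3 + 13/16*y**2 + 47/64*y - 51/64 → 3/4*y**3 + 3/8*y**2 - 21/64*y - 51/64
  leading term y**3: subtract (-3/16)·h_4 from 3/4*y**3 + 3/8*y**2 - 21/64*y - 51/64 → 0
  remainder 0.

S(f_2,h_4): leading monomials are coprime, so the S-polynomial reduces to 0 (Buchberger's first criterion).
S(f_3,h_4): lcm = x*y**3. S = -3*x*y**2 + 7/16*x*y + 17/16*x + y**4 - 4*y**2.
  leading term x*y**2: subtract (3/4*y)·f_1 from -3*x*y**2 + 7/16*x*y + 17/16*x + y**4 - 4*y**2 → 55/16*x*y + 17/16*x + y**4 - 3*y**3 - 19/4*y**2 + 63/4*y
  leading term x*y: subtract (-55/64)·f_1 from 55/16*x*y + 17/16*x + y**4 - 3*y**3 - 19/4*y**2 + 63/4*y → -19/8*x + y**4 - 3*y**3 - 21/16*y**2 + 1063/64*y - 1155/64
  leading term x: subtract (-19/8)·f_2 from -19/8*x + y**4 - 3*y**3 - 21/16*y**2 + 1063/64*y - 1155/64 → y**4 - 3*y**3 + 131/16*y**2 + 607/64*y - 1003/64
  leading term y**4: subtract (-1/4*y)·h_4 from y**4 - 3*y**3 + 131/16*y**2 + 607/64*y - 1003/64 → -7/2*y**3 + 69/8*y**2 + 675/64*y - 1003/64
  leading term y**3: subtract (7/8)·h_4 from -7/2*y**3 + 69/8*y**2 + 675/64*y - 1003/64 → 83/8*y**2 + 577/64*y - 1241/64
  leading term y**2: subtract (-83/128)·h_5 from 83/8*y**2 + 577/64*y - 1241/64 → 8019/512*y - 8019/512
  leading term y: no divisor's leading term divides it; move 8019/512*y to the remainder.
  leading term 1: no divisor's leading term divides it; move -8019/512 to the remainder.
  remainder 8019/512*y - 8019/512 ≠ 0; add h_6 = 8019/512*y - 8019/512 to the basis.

S(f_1,h_5): lcm = x*y**2. S = 105/64*x*y + 23/64*x - y**3 - 1/4*y**2 + 21/4*y.
  leading term x*y: subtract (-105/256)·f_1 from 105/64*x*y + 23/64*x - y**3 - 1/4*y**2 + 21/4*y → -41/32*x - y**3 + 89/64*y**2 + 1449/256*y - 2205/256
  leading term x: subtract (-41/32)·f_2 from -41/32*x - y**3 + 89/64*y**2 + 1449/256*y - 2205/256 → -y**3 + 417/64*y**2 + 465/256*y - 1877/256
  leading term y**3: subtract (1/4)·h_4 from -y**3 + 417/64*y**2 + 465/256*y - 1877/256 → 449/64*y**2 + 353/256*y - 2149/256
  leading term y**2: subtract (-449/1024)·h_5 from 449/64*y**2 + 353/256*y - 2149/256 → 24057/4096*y - 24057/4096
  leading term y: subtract (3/8)·h_6 from 24057/4096*y - 24057/4096 → 0
  remainder 0.

S(f_2,h_5): leading monomials are coprime, so the S-polynomial reduces to 0 (Buchberger's first criterion).
S(f_3,h_5): lcm = x*y**2. S = -119/64*x*y + 23/64*x + y**3 - 4*y.
  leading term x*y: subtract (119/256)·f_1 from -119/64*x*y + 23/64*x + y**3 - 4*y → 71/32*x + y**3 - 119/64*y**2 - 1143/256*y + 2499/256
  leading term x: subtract (71/32)·f_2 from 71/32*x + y**3 - 119/64*y**2 - 1143/256*y + 2499/256 → y**3 - 687/64*y**2 + 561/256*y + 1931/256
  leading term y**3: subtract (-1/4)·h_4 from y**3 - 687/64*y**2 + 561/256*y + 1931/256 → -719/64*y**2 + 673/256*y + 2203/256
  leading term y**2: subtract (719/1024)·h_5 from -719/64*y**2 + 673/256*y + 2203/256 → -18711/4096*y + 18711/4096
  leading term y: subtract (-7/24)·h_6 from -18711/4096*y + 18711/4096 → 0
  remainder 0.

S(h_4,h_5): lcm = y**3. S = 73/64*y**2 - 5/64*y - 17/16.
  leading term y**2: subtract (-73/1024)·h_5 from 73/64*y**2 - 5/64*y - 17/16 → 2673/4096*y - 2673/4096
  leading term y: subtract (1/24)·h_6 from 2673/4096*y - 2673/4096 → 0
  remainder 0.

S(f_1,h_6): lcm = x*y. S = 2*x - y**2 - 1/4*y + 21/4.
  leading term x: subtract (2)·f_2 from 2*x - y**2 - 1/4*y + 21/4 → -9*y**2 + 23/4*y + 13/4
  leading term y**2: subtract (9/16)·h_5 from -9*y**2 + 23/4*y + 13/4 → -1/64*y + 1/64
  leading term y: subtract (-8/8019)·h_6 from -1/64*y + 1/64 → 0
  remainder 0.

S(f_2,h_6): leading monomials are coprime, so the S-polynomial reduces to 0 (Buchberger's first criterion).
S(f_3,h_6): lcm = x*y. S = -3/2*x + y**2 - 4.
  leading term x: subtract (-3/2)·f_2 from -3/2*x + y**2 - 4 → 7*y**2 - 9/2*y - 5/2
  leading term y**2: subtract (-7/16)·h_5 from 7*y**2 - 9/2*y - 5/2 → -1/64*y + 1/64
  leading term y: subtract (-8/8019)·h_6 from -1/64*y + 1/64 → 0
  remainder 0.

S(h_4,h_6): lcm = y**3. S = 3/2*y**2 - 7/16*y - 17/16.
  leading term y**2: subtract (-3/32)·h_5 from 3/2*y**2 - 7/16*y - 17/16 → 67/128*y - 67/128
  leading term y: subtract (268/8019)·h_6 from 67/128*y - 67/128 → 0
  remainder 0.

S(h_5,h_6): lcm = y**2. S = 23/64*y - 23/64.
  leading term y: subtract (184/8019)·h_6 from 23/64*y - 23/64 → 0
  remainder 0.

Every S-polynomial of the final basis reduces to 0, so we have a Gröbner basis.
Inter-reduce: drop elements whose leading term is divisible by another's, tail-reduce, and make monic.
Reduced Gröbner basis: {x + 2, y - 1}.

From the last basis element, y - 1 = 0, so y takes values in {1}. Each choice, substituted upward through the basis, yields the corresponding point(s) of the solution set.
  y = 1: the earlier basis element becomes x + 2 = 0, giving x = -2 — point (-2, 1).
Check: every point annihilates each of the original generators.

{(-2, 1)}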